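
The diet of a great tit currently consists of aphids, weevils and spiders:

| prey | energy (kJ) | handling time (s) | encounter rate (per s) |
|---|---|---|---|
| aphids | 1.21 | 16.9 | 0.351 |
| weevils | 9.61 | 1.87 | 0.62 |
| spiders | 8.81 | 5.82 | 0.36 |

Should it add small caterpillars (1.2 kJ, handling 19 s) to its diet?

No

Intake rate on the current diet: R = (0.351×1.21 + 0.62×9.61 + 0.36×8.81) / (1 + 0.351×16.9 + 0.62×1.87 + 0.36×5.82) = 9.555/10.19 = 0.938 kJ/s.
Profitability of small caterpillars: 1.2/19 = 0.06316 kJ/s.
0.06316 < 0.938, so adding small caterpillars would lower the average — exclude it.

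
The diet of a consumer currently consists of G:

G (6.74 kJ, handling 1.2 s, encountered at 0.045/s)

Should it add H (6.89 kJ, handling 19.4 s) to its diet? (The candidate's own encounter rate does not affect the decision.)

Yes

Current rate: (0.045×6.74)/(1 + 0.045×1.2) = 0.2878 kJ/s.
H: E/h = 6.89/19.4 = 0.3552 kJ/s.
0.3552 > 0.2878, so adding H raises the average — include it.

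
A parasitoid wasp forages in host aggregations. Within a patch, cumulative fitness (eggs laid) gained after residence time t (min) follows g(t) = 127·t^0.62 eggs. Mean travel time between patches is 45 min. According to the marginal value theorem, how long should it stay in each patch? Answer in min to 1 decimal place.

By the marginal value theorem, leave when the instantaneous gain rate g'(t) equals the habitat-wide average g(t)/(T + t).
g'(t) = 0.62·127·t^-0.38. Setting 0.62·127·t^-0.38 = 127·t^0.62/(45+t) gives 0.62(45+t) = t, so 0.38·t = 0.62×45.
t* = 0.62×45/0.38 = 73.42 min.

73.4 min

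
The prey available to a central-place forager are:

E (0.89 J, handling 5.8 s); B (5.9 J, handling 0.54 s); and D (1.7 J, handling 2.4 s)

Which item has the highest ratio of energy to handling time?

B

Profitability E/h (J/s): E = 0.89/5.8 = 0.153, B = 5.9/0.54 = 10.9, D = 1.7/2.4 = 0.708.
Ranked: B > D > E.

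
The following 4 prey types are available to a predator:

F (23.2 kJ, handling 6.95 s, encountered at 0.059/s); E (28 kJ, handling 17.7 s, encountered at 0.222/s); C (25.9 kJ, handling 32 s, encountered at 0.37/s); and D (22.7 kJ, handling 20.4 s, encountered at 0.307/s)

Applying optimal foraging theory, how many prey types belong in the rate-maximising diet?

E/h in descending order: F 3.34, E 1.58, D 1.11, C 0.809 kJ/s. The optimal diet is the largest prefix of this list for which every included type satisfies E_i/h_i > R on the types above it.
Rate on top 1: 0.9707. E: 1.58 > 0.9707 → include.
Rate on top 2: 1.421. D: 1.11 < 1.421 → exclude; stop.
Optimal diet: F, E — 2 of 4 types.

2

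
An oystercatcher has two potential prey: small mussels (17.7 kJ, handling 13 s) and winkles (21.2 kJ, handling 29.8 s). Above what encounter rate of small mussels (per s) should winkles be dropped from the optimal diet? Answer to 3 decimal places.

0.084 per s

At the threshold, the rate on small mussels alone equals the profitability of winkles: λ·17.7/(1 + λ·13) = 21.2/29.8 = 0.7114.
Rearranging, λ(17.7 − 0.7114×13) = 0.7114, so λ = 0.7114/8.452 = 0.08417 per s.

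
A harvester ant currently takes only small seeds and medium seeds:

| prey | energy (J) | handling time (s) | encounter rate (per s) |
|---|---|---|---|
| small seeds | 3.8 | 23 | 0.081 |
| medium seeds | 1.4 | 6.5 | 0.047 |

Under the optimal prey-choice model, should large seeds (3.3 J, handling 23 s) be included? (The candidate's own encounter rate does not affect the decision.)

On small seeds and medium seeds alone, R = ΣλE/(1+Σλh) = 0.3736/3.168 = 0.1179 J/s.
Profitability of large seeds: 3.3/23 = 0.1435 J/s.
0.1435 > 0.1179, so adding large seeds raises the average — include it.

Yes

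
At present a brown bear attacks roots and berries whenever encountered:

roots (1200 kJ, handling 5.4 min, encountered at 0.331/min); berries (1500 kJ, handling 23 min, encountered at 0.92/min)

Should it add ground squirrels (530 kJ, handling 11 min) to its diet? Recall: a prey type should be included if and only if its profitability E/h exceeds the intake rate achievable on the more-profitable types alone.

On roots and berries alone, R = ΣλE/(1+Σλh) = 1777/23.95 = 74.21 kJ/min.
Profitability of ground squirrels: 530/11 = 48.18 kJ/min.
Since 48.18 < R, time spent handling ground squirrels is better spent searching.

No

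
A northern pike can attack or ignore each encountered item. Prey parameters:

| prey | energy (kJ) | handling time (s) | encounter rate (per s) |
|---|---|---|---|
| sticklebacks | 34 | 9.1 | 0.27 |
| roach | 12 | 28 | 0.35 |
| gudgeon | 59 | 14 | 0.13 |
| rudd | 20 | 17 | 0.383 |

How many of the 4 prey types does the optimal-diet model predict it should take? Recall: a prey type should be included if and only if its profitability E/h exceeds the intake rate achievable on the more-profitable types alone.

Rank by E/h (kJ/s): gudgeon 4.21, sticklebacks 3.74, rudd 1.18, roach 0.429. Include each in turn until the next type's E/h falls below the running intake rate.
Rate on top 1: 2.72. sticklebacks: 3.74 > 2.72 → include.
Rate on top 2: 3.193. rudd: 1.18 < 3.193 → exclude; stop.
Optimal diet: gudgeon, sticklebacks — 2 of 4 types.

2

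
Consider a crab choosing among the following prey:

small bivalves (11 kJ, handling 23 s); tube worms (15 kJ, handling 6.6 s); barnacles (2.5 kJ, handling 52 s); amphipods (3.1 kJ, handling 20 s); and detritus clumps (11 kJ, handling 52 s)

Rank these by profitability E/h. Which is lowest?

barnacles

Profitability E/h (kJ/s): small bivalves = 11/23 = 0.478, tube worms = 15/6.6 = 2.27, barnacles = 2.5/52 = 0.0481, amphipods = 3.1/20 = 0.155, detritus clumps = 11/52 = 0.212.
Ranked: tube worms > small bivalves > detritus clumps > amphipods > barnacles.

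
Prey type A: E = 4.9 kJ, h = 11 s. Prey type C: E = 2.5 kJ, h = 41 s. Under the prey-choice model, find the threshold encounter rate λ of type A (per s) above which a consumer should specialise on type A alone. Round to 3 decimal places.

0.014 per s

At the threshold, the rate on type A alone equals the profitability of type C: λ·4.9/(1 + λ·11) = 2.5/41 = 0.06098.
Rearranging, λ(4.9 − 0.06098×11) = 0.06098, so λ = 0.06098/4.229 = 0.01442 per s.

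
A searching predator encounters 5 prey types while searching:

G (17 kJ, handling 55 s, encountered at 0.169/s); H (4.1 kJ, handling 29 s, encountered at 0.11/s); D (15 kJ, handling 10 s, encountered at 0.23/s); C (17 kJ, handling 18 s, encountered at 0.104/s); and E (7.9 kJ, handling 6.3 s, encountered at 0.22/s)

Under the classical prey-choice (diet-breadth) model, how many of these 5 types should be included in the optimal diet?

2

Profitabilities (E/h, kJ/s): D 1.5, E 1.25, C 0.944, G 0.309, H 0.141. Add prey in this order while the next type's profitability exceeds the intake rate on those already taken.
Rate on top 1: 1.045. E: 1.25 > 1.045 → include.
Rate on top 2: 1.107. C: 0.944 < 1.107 → exclude; stop.
Optimal diet: D, E — 2 of 5 types.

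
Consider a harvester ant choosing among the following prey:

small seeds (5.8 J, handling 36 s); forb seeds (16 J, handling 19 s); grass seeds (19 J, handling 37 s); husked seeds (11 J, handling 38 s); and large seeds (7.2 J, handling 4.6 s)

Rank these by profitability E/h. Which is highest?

large seeds

In descending order of E/h:
large seeds: 7.2/4.6 = 1.57 J/s
forb seeds: 16/19 = 0.842 J/s
grass seeds: 19/37 = 0.514 J/s
husked seeds: 11/38 = 0.289 J/s
small seeds: 5.8/36 = 0.161 J/s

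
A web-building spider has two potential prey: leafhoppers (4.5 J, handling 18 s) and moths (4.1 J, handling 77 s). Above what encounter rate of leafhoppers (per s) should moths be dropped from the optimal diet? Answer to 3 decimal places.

At the threshold, the rate on leafhoppers alone equals the profitability of moths: λ·4.5/(1 + λ·18) = 4.1/77 = 0.05325.
Rearranging, λ(4.5 − 0.05325×18) = 0.05325, so λ = 0.05325/3.542 = 0.01503 per s.

0.015 per s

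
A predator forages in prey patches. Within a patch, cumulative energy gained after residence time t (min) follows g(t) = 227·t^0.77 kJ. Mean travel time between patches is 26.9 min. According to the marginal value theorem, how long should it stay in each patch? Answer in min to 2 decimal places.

Optimal t* satisfies g'(t*) = g(t*)/(T + t*).
g'(t) = 0.77·227·t^-0.23. Setting 0.77·227·t^-0.23 = 227·t^0.77/(26.9+t) gives 0.77(26.9+t) = t, so 0.23·t = 0.77×26.9.
t* = 0.77×26.9/0.23 = 90.06 min.

90.06 min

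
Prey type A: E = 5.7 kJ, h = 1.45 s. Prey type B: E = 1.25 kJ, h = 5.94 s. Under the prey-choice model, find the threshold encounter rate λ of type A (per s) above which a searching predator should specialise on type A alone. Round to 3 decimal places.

0.039 per s

The zero-one rule: include type B iff E₂/h₂ > λE₁/(1+λh₁). Equality gives the switch point.
λE₁h₂ = E₂ + λE₂h₁ ⇒ λ = E₂/(E₁h₂ − E₂h₁) = 1.25/(33.86 − 1.812) = 0.03901 per s.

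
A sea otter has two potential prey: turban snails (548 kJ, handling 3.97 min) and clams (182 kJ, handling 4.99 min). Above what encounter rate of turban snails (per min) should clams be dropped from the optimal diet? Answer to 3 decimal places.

Drop clams once their profitability E₂/h₂ falls below the rate achievable on turban snails alone: E₂/h₂ = λE₁/(1 + λh₁).
Solve for λ: λE₁h₂ = E₂(1 + λh₁) → λ(E₁h₂ − E₂h₁) = E₂ → λ = E₂/(E₁h₂ − E₂h₁).
λ = 182/(548×4.99 − 182×3.97) = 182/2012 = 0.09046 per min.

0.090 per min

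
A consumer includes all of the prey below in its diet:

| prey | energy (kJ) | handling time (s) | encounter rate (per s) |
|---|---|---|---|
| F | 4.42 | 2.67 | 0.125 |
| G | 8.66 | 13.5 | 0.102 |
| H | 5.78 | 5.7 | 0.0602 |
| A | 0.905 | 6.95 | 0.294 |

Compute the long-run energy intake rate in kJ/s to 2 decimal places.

R = (0.125×4.42 + 0.102×8.66 + 0.0602×5.78 + 0.294×0.905) / (1 + 0.125×2.67 + 0.102×13.5 + 0.0602×5.7 + 0.294×6.95) = 2.05/5.097 = 0.4022 kJ/s.

0.40 kJ/s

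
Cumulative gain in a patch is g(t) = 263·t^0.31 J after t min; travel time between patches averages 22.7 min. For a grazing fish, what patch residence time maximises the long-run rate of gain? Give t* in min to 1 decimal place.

10.2 min

By the marginal value theorem, leave when the instantaneous gain rate g'(t) equals the habitat-wide average g(t)/(T + t).
g'(t) = 0.31·263·t^-0.69. Setting 0.31·263·t^-0.69 = 263·t^0.31/(22.7+t) gives 0.31(22.7+t) = t, so 0.69·t = 0.31×22.7.
t* = 0.31×22.7/0.69 = 10.2 min.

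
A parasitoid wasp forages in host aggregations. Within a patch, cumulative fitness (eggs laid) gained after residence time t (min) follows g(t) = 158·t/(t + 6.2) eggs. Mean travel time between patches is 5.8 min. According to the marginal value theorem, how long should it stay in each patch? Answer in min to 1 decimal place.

Maximise g(t)/(T+t): set derivative to zero → g'(t)(T+t) = g(t).
g'(t) = 158·6.2/(t + 6.2)². Setting 158·6.2/(t+6.2)² = 158t/[(t+6.2)(5.8+t)] gives 6.2(5.8+t) = t(t+6.2), so t² = 6.2×5.8 = 35.96.
t* = √35.96 = 5.997 min.

6.0 min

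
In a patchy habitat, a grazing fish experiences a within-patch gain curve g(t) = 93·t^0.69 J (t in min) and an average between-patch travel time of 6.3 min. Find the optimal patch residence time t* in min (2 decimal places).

14.02 min

By the marginal value theorem, leave when the instantaneous gain rate g'(t) equals the habitat-wide average g(t)/(T + t).
g'(t) = 0.69·93·t^-0.31. Setting 0.69·93·t^-0.31 = 93·t^0.69/(6.3+t) gives 0.69(6.3+t) = t, so 0.31·t = 0.69×6.3.
t* = 0.69×6.3/0.31 = 14.02 min.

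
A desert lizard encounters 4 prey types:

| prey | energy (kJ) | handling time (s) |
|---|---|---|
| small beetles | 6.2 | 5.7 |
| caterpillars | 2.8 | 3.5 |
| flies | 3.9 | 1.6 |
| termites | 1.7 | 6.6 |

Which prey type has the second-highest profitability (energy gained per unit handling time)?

small beetles

Profitability E/h (kJ/s): small beetles = 6.2/5.7 = 1.09, caterpillars = 2.8/3.5 = 0.8, flies = 3.9/1.6 = 2.44, termites = 1.7/6.6 = 0.258.
Ranked: flies > small beetles > caterpillars > termites.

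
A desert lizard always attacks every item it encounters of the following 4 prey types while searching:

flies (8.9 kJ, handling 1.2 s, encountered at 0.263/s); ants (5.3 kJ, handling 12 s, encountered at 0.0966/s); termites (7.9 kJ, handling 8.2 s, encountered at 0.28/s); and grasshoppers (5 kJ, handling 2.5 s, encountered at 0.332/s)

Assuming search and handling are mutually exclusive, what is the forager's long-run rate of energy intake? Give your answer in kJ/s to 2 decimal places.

1.20 kJ/s

Energy encountered per unit search time: 0.263×8.9 + 0.0966×5.3 + 0.28×7.9 + 0.332×5 = 6.725 kJ/s.
Handling time per unit search time: 0.263×1.2 + 0.0966×12 + 0.28×8.2 + 0.332×2.5 = 4.601.
Rate = 6.725/(1 + 4.601) = 1.201 kJ/s.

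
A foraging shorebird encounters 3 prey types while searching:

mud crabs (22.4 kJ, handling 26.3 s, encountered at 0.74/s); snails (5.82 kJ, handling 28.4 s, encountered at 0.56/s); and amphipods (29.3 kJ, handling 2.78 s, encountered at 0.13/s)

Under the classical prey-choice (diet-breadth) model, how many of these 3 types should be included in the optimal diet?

Rank by E/h (kJ/s): amphipods 10.5, mud crabs 0.852, snails 0.205. Include each in turn until the next type's E/h falls below the running intake rate.
Rate on top 1: 2.798. mud crabs: 0.852 < 2.798 → exclude; stop.
Optimal diet: amphipods — 1 of 3 types.

1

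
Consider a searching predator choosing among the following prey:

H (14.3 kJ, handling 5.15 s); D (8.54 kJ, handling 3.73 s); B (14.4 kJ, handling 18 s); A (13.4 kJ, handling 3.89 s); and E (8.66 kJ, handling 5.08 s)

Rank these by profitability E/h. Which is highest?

A

Profitability E/h (kJ/s): H = 14.3/5.15 = 2.78, D = 8.54/3.73 = 2.29, B = 14.4/18 = 0.8, A = 13.4/3.89 = 3.44, E = 8.66/5.08 = 1.7.
Ranked: A > H > D > E > B.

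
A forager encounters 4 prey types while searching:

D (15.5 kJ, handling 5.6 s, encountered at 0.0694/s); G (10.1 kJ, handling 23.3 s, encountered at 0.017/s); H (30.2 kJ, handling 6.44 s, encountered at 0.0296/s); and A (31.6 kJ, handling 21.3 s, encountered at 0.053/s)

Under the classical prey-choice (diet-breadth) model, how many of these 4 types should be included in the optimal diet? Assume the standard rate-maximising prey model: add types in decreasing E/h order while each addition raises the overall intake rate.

Rank by E/h (kJ/s): H 4.69, D 2.77, A 1.48, G 0.433. Include each in turn until the next type's E/h falls below the running intake rate.
Rate on top 1: 0.7508. D: 2.77 > 0.7508 → include.
Rate on top 2: 1.247. A: 1.48 > 1.247 → include.
Rate on top 3: 1.346. G: 0.433 < 1.346 → exclude; stop.
Optimal diet: H, D, A — 3 of 4 types.

3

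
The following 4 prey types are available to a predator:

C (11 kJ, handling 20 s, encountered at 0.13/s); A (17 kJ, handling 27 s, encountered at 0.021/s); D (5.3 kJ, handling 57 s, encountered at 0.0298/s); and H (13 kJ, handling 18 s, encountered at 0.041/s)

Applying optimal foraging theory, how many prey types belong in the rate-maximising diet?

3

Rank by E/h (kJ/s): H 0.722, A 0.63, C 0.55, D 0.093. Include each in turn until the next type's E/h falls below the running intake rate.
Rate on top 1: 0.3067. A: 0.63 > 0.3067 → include.
Rate on top 2: 0.3861. C: 0.55 > 0.3861 → include.
Rate on top 3: 0.473. D: 0.093 < 0.473 → exclude; stop.
Optimal diet: H, A, C — 3 of 4 types.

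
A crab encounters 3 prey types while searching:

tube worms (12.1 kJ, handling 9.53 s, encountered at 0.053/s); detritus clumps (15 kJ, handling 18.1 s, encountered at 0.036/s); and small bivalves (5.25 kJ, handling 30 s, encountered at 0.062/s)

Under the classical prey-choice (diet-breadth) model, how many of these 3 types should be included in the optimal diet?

2

E/h in descending order: tube worms 1.27, detritus clumps 0.829, small bivalves 0.175 kJ/s. The optimal diet is the largest prefix of this list for which every included type satisfies E_i/h_i > R on the types above it.
Rate on top 1: 0.4261. detritus clumps: 0.829 > 0.4261 → include.
Rate on top 2: 0.5477. small bivalves: 0.175 < 0.5477 → exclude; stop.
Optimal diet: tube worms, detritus clumps — 2 of 3 types.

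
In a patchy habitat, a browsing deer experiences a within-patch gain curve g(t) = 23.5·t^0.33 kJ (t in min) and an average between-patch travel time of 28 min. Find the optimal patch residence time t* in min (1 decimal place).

By the marginal value theorem, leave when the instantaneous gain rate g'(t) equals the habitat-wide average g(t)/(T + t).
g'(t) = 0.33·23.5·t^-0.67. Setting 0.33·23.5·t^-0.67 = 23.5·t^0.33/(28+t) gives 0.33(28+t) = t, so 0.67·t = 0.33×28.
t* = 0.33×28/0.67 = 13.79 min.

13.8 min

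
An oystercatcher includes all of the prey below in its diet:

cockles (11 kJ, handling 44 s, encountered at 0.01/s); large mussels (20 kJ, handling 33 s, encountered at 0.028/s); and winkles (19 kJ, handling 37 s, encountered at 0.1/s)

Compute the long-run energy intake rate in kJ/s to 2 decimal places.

R = Σλ_iE_i / (1 + Σλ_ih_i)
Numerator: 0.01×11 + 0.028×20 + 0.1×19 = 2.57
Denominator: 1 + 0.01×44 + 0.028×33 + 0.1×37 = 6.064
R = 2.57/6.064 = 0.4238 kJ/s

0.42 kJ/s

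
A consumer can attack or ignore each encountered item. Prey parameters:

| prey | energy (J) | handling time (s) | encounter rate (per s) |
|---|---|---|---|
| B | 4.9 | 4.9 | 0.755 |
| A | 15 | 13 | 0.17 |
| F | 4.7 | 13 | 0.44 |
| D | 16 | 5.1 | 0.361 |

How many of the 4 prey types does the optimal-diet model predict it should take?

1

Profitabilities (E/h, J/s): D 3.14, A 1.15, B 1, F 0.362. Add prey in this order while the next type's profitability exceeds the intake rate on those already taken.
Rate on top 1: 2.033. A: 1.15 < 2.033 → exclude; stop.
Optimal diet: D — 1 of 4 types.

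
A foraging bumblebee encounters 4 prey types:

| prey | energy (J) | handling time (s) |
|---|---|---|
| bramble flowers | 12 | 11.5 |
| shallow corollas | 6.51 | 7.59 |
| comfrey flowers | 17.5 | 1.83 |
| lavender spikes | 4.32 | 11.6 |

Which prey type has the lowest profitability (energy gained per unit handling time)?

In descending order of E/h:
comfrey flowers: 17.5/1.83 = 9.56 J/s
bramble flowers: 12/11.5 = 1.04 J/s
shallow corollas: 6.51/7.59 = 0.858 J/s
lavender spikes: 4.32/11.6 = 0.372 J/s

lavender spikes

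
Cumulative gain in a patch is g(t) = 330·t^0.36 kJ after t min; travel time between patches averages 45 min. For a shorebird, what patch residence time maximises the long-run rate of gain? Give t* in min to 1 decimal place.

25.3 min

Maximise g(t)/(T+t): set derivative to zero → g'(t)(T+t) = g(t).
g'(t) = 0.36·330·t^-0.64. Setting 0.36·330·t^-0.64 = 330·t^0.36/(45+t) gives 0.36(45+t) = t, so 0.64·t = 0.36×45.
t* = 0.36×45/0.64 = 25.31 min.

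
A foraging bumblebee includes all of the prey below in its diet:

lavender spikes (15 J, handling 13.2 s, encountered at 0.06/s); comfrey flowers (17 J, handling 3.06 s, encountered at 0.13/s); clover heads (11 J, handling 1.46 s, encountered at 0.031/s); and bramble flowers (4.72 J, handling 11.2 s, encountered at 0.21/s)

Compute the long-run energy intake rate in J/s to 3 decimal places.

Energy encountered per unit search time: 0.06×15 + 0.13×17 + 0.031×11 + 0.21×4.72 = 4.442 J/s.
Handling time per unit search time: 0.06×13.2 + 0.13×3.06 + 0.031×1.46 + 0.21×11.2 = 3.587.
Rate = 4.442/(1 + 3.587) = 0.9684 J/s.

0.968 J/s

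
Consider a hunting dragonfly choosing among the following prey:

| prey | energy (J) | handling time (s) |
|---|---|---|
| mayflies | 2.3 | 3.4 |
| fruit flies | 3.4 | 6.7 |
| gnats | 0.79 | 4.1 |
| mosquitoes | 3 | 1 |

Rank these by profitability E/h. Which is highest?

In descending order of E/h:
mosquitoes: 3/1 = 3 J/s
mayflies: 2.3/3.4 = 0.676 J/s
fruit flies: 3.4/6.7 = 0.507 J/s
gnats: 0.79/4.1 = 0.193 J/s

mosquitoes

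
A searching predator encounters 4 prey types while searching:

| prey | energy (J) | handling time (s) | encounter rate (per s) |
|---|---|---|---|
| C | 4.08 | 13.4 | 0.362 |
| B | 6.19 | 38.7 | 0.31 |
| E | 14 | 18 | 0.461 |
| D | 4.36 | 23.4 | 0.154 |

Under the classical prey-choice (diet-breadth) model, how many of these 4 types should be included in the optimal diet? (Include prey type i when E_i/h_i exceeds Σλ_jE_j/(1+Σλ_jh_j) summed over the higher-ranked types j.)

Profitabilities (E/h, J/s): E 0.778, C 0.304, D 0.186, B 0.16. Add prey in this order while the next type's profitability exceeds the intake rate on those already taken.
Rate on top 1: 0.6941. C: 0.304 < 0.6941 → exclude; stop.
Optimal diet: E — 1 of 4 types.

1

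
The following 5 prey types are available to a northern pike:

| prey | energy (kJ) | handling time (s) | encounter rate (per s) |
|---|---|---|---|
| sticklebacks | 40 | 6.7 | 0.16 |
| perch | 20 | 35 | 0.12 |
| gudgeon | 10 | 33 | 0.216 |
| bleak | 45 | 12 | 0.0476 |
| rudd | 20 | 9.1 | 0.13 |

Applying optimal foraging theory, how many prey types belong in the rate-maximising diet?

Rank by E/h (kJ/s): sticklebacks 5.97, bleak 3.75, rudd 2.2, perch 0.571, gudgeon 0.303. Include each in turn until the next type's E/h falls below the running intake rate.
Rate on top 1: 3.089. bleak: 3.75 > 3.089 → include.
Rate on top 2: 3.232. rudd: 2.2 < 3.232 → exclude; stop.
Optimal diet: sticklebacks, bleak — 2 of 5 types.

2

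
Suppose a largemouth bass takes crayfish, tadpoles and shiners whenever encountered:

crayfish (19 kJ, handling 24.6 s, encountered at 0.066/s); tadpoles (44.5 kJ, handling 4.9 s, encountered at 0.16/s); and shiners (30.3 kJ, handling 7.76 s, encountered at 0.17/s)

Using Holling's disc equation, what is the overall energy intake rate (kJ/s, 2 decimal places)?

Energy encountered per unit search time: 0.066×19 + 0.16×44.5 + 0.17×30.3 = 13.53 kJ/s.
Handling time per unit search time: 0.066×24.6 + 0.16×4.9 + 0.17×7.76 = 3.727.
Rate = 13.53/(1 + 3.727) = 2.861 kJ/s.

2.86 kJ/s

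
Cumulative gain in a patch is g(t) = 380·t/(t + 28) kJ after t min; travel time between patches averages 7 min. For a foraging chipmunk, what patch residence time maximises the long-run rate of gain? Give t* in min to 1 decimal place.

14.0 min

Maximise g(t)/(T+t): set derivative to zero → g'(t)(T+t) = g(t).
g'(t) = 380·28/(t + 28)². Setting 380·28/(t+28)² = 380t/[(t+28)(7+t)] gives 28(7+t) = t(t+28), so t² = 28×7 = 196.
t* = √196 = 14 min.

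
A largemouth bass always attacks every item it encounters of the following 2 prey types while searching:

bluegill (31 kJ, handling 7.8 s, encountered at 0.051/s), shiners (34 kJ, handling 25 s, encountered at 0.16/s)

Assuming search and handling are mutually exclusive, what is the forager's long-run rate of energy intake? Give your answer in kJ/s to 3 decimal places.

1.301 kJ/s

R = (0.051×31 + 0.16×34) / (1 + 0.051×7.8 + 0.16×25) = 7.021/5.398 = 1.301 kJ/s.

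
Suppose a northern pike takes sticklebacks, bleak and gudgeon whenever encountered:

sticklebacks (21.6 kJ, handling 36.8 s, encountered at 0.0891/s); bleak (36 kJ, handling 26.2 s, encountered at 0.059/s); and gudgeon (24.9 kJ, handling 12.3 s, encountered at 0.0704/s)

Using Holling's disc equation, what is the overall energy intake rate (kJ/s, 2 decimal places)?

0.87 kJ/s

Energy encountered per unit search time: 0.0891×21.6 + 0.059×36 + 0.0704×24.9 = 5.802 kJ/s.
Handling time per unit search time: 0.0891×36.8 + 0.059×26.2 + 0.0704×12.3 = 5.691.
Rate = 5.802/(1 + 5.691) = 0.8671 kJ/s.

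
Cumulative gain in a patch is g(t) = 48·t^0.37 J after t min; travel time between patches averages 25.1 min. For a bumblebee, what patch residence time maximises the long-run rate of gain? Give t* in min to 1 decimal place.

14.7 min

By the marginal value theorem, leave when the instantaneous gain rate g'(t) equals the habitat-wide average g(t)/(T + t).
g'(t) = 0.37·48·t^-0.63. Setting 0.37·48·t^-0.63 = 48·t^0.37/(25.1+t) gives 0.37(25.1+t) = t, so 0.63·t = 0.37×25.1.
t* = 0.37×25.1/0.63 = 14.74 min.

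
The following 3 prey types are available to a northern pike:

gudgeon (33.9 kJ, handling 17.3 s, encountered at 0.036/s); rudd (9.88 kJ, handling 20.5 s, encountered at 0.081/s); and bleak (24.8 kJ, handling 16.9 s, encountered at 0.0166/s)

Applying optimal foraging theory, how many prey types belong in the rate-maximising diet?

E/h in descending order: gudgeon 1.96, bleak 1.47, rudd 0.482 kJ/s. The optimal diet is the largest prefix of this list for which every included type satisfies E_i/h_i > R on the types above it.
Rate on top 1: 0.752. bleak: 1.47 > 0.752 → include.
Rate on top 2: 0.8575. rudd: 0.482 < 0.8575 → exclude; stop.
Optimal diet: gudgeon, bleak — 2 of 3 types.

2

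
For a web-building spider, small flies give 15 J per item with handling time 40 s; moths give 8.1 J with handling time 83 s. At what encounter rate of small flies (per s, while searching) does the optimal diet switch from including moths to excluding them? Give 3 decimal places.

Drop moths once their profitability E₂/h₂ falls below the rate achievable on small flies alone: E₂/h₂ = λE₁/(1 + λh₁).
Solve for λ: λE₁h₂ = E₂(1 + λh₁) → λ(E₁h₂ − E₂h₁) = E₂ → λ = E₂/(E₁h₂ − E₂h₁).
λ = 8.1/(15×83 − 8.1×40) = 8.1/921 = 0.008795 per s.

0.009 per s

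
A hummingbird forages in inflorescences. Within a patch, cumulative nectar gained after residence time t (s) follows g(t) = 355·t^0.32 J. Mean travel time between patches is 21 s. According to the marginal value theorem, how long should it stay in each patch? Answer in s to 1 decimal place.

9.9 s

By the marginal value theorem, leave when the instantaneous gain rate g'(t) equals the habitat-wide average g(t)/(T + t).
g'(t) = 0.32·355·t^-0.68. Setting 0.32·355·t^-0.68 = 355·t^0.32/(21+t) gives 0.32(21+t) = t, so 0.68·t = 0.32×21.
t* = 0.32×21/0.68 = 9.882 s.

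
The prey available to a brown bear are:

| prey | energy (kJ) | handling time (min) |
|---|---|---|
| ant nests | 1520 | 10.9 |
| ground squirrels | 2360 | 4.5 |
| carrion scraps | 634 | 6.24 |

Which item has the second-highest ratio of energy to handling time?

In descending order of E/h:
ground squirrels: 2360/4.5 = 524 kJ/min
ant nests: 1520/10.9 = 139 kJ/min
carrion scraps: 634/6.24 = 102 kJ/min

ant nests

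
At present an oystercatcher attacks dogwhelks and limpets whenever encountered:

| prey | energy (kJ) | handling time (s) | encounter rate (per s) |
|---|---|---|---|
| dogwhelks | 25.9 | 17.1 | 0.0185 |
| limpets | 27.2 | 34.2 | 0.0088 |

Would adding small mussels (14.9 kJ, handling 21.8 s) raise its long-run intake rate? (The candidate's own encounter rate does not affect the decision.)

Yes

On dogwhelks and limpets alone, R = ΣλE/(1+Σλh) = 0.7185/1.617 = 0.4443 kJ/s.
small mussels: E/h = 14.9/21.8 = 0.6835 kJ/s.
0.6835 > 0.4443, so adding small mussels raises the average — include it.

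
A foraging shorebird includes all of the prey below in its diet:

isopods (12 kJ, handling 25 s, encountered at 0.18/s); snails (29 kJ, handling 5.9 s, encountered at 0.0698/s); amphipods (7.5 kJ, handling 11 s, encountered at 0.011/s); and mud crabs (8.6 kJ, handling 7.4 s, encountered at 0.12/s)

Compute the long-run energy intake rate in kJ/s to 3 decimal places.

0.766 kJ/s

Energy encountered per unit search time: 0.18×12 + 0.0698×29 + 0.011×7.5 + 0.12×8.6 = 5.299 kJ/s.
Handling time per unit search time: 0.18×25 + 0.0698×5.9 + 0.011×11 + 0.12×7.4 = 5.921.
Rate = 5.299/(1 + 5.921) = 0.7656 kJ/s.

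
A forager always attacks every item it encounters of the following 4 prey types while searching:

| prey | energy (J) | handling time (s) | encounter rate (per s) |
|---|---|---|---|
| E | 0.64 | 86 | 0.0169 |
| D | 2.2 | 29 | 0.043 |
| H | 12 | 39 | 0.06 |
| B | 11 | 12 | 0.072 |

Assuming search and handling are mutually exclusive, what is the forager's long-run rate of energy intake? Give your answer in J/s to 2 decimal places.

0.23 J/s

R = Σλ_iE_i / (1 + Σλ_ih_i)
Numerator: 0.0169×0.64 + 0.043×2.2 + 0.06×12 + 0.072×11 = 1.617
Denominator: 1 + 0.0169×86 + 0.043×29 + 0.06×39 + 0.072×12 = 6.904
R = 1.617/6.904 = 0.2343 J/s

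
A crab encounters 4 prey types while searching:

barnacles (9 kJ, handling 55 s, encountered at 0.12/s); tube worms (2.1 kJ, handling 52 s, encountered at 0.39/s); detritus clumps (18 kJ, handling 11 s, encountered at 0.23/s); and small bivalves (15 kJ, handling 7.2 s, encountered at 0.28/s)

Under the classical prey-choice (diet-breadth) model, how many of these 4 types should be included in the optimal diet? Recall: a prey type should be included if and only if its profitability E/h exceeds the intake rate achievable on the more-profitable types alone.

2

E/h in descending order: small bivalves 2.08, detritus clumps 1.64, barnacles 0.164, tube worms 0.0404 kJ/s. The optimal diet is the largest prefix of this list for which every included type satisfies E_i/h_i > R on the types above it.
Rate on top 1: 1.393. detritus clumps: 1.64 > 1.393 → include.
Rate on top 2: 1.504. barnacles: 0.164 < 1.504 → exclude; stop.
Optimal diet: small bivalves, detritus clumps — 2 of 4 types.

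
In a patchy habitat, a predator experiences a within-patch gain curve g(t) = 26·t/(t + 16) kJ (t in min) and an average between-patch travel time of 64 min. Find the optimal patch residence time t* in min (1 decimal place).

32.0 min

Optimal t* satisfies g'(t*) = g(t*)/(T + t*).
g'(t) = 26·16/(t + 16)². Setting 26·16/(t+16)² = 26t/[(t+16)(64+t)] gives 16(64+t) = t(t+16), so t² = 16×64 = 1024.
t* = √1024 = 32 min.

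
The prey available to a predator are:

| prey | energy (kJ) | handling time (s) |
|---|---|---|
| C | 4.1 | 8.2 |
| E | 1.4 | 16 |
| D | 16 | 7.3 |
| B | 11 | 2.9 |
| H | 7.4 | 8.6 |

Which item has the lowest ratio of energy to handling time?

Profitability E/h (kJ/s): C = 4.1/8.2 = 0.5, E = 1.4/16 = 0.0875, D = 16/7.3 = 2.19, B = 11/2.9 = 3.79, H = 7.4/8.6 = 0.86.
Ranked: B > D > H > C > E.

E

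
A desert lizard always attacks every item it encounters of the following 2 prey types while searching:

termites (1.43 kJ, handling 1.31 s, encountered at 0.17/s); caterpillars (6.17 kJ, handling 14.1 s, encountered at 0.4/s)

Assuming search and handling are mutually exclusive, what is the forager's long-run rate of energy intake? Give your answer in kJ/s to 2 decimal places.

0.40 kJ/s

R = Σλ_iE_i / (1 + Σλ_ih_i)
Numerator: 0.17×1.43 + 0.4×6.17 = 2.711
Denominator: 1 + 0.17×1.31 + 0.4×14.1 = 6.863
R = 2.711/6.863 = 0.395 kJ/s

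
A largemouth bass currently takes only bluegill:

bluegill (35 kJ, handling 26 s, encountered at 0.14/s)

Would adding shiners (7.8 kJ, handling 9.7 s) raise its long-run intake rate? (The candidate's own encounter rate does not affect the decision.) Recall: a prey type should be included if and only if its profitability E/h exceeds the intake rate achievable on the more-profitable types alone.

On bluegill alone, R = ΣλE/(1+Σλh) = 4.9/4.64 = 1.056 kJ/s.
shiners: E/h = 7.8/9.7 = 0.8041 kJ/s.
Since 0.8041 < R, time spent handling shiners is better spent searching.

No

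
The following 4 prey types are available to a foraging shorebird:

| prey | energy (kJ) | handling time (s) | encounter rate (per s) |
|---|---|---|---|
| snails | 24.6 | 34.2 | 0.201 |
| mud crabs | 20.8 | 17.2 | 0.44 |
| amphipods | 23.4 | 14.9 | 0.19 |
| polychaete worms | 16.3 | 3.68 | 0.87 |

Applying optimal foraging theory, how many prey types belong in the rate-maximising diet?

Profitabilities (E/h, kJ/s): polychaete worms 4.43, amphipods 1.57, mud crabs 1.21, snails 0.719. Add prey in this order while the next type's profitability exceeds the intake rate on those already taken.
Rate on top 1: 3.375. amphipods: 1.57 < 3.375 → exclude; stop.
Optimal diet: polychaete worms — 1 of 4 types.

1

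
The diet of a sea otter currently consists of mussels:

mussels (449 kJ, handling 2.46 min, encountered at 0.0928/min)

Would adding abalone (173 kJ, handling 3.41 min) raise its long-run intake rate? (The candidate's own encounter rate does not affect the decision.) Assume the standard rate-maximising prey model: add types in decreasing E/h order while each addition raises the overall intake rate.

Yes

On mussels alone, R = ΣλE/(1+Σλh) = 41.67/1.228 = 33.92 kJ/min.
abalone: E/h = 173/3.41 = 50.73 kJ/min.
Since 50.73 > R, including abalone increases the long-run rate.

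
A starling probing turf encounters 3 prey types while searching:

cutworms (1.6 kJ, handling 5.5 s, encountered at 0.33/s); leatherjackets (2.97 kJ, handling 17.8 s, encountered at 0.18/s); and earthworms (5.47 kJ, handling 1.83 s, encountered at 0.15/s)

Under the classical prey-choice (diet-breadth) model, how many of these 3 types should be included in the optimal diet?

E/h in descending order: earthworms 2.99, cutworms 0.291, leatherjackets 0.167 kJ/s. The optimal diet is the largest prefix of this list for which every included type satisfies E_i/h_i > R on the types above it.
Rate on top 1: 0.6438. cutworms: 0.291 < 0.6438 → exclude; stop.
Optimal diet: earthworms — 1 of 3 types.

1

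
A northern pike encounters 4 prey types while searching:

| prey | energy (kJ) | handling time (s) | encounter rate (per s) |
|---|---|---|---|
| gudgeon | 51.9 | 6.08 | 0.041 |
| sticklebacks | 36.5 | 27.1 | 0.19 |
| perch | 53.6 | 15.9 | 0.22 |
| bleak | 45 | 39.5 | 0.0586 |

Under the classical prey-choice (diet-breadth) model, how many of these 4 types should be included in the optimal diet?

Rank by E/h (kJ/s): gudgeon 8.54, perch 3.37, sticklebacks 1.35, bleak 1.14. Include each in turn until the next type's E/h falls below the running intake rate.
Rate on top 1: 1.703. perch: 3.37 > 1.703 → include.
Rate on top 2: 2.932. sticklebacks: 1.35 < 2.932 → exclude; stop.
Optimal diet: gudgeon, perch — 2 of 4 types.

2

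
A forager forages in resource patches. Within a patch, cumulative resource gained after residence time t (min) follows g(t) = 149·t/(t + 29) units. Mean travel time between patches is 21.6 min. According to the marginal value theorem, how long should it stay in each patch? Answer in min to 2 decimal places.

Maximise g(t)/(T+t): set derivative to zero → g'(t)(T+t) = g(t).
g'(t) = 149·29/(t + 29)². Setting 149·29/(t+29)² = 149t/[(t+29)(21.6+t)] gives 29(21.6+t) = t(t+29), so t² = 29×21.6 = 626.4.
t* = √626.4 = 25.03 min.

25.03 min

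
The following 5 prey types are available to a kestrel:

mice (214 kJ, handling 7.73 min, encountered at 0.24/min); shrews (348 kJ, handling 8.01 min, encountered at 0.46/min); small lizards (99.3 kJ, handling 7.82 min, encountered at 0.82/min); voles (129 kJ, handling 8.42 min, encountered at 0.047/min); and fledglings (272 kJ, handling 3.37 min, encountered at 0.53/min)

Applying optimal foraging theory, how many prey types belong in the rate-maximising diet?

Rank by E/h (kJ/min): fledglings 80.7, shrews 43.4, mice 27.7, voles 15.3, small lizards 12.7. Include each in turn until the next type's E/h falls below the running intake rate.
Rate on top 1: 51.74. shrews: 43.4 < 51.74 → exclude; stop.
Optimal diet: fledglings — 1 of 5 types.

1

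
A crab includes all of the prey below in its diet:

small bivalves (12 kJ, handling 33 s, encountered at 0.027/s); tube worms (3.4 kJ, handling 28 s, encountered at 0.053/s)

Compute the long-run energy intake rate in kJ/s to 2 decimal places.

R = Σλ_iE_i / (1 + Σλ_ih_i)
Numerator: 0.027×12 + 0.053×3.4 = 0.5042
Denominator: 1 + 0.027×33 + 0.053×28 = 3.375
R = 0.5042/3.375 = 0.1494 kJ/s

0.15 kJ/s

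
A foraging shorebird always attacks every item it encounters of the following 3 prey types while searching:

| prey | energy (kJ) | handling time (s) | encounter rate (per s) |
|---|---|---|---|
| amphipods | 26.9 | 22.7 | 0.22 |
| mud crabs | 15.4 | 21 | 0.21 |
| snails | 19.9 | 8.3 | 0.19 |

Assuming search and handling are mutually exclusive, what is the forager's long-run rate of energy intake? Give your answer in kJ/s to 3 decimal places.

Energy encountered per unit search time: 0.22×26.9 + 0.21×15.4 + 0.19×19.9 = 12.93 kJ/s.
Handling time per unit search time: 0.22×22.7 + 0.21×21 + 0.19×8.3 = 10.98.
Rate = 12.93/(1 + 10.98) = 1.079 kJ/s.

1.079 kJ/s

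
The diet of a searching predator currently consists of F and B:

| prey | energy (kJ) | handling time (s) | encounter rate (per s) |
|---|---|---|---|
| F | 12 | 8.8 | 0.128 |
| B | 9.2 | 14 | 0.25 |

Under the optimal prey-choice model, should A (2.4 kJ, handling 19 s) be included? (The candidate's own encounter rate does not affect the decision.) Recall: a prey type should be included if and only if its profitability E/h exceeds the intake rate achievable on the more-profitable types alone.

No

On F and B alone, R = ΣλE/(1+Σλh) = 3.836/5.626 = 0.6818 kJ/s.
A: E/h = 2.4/19 = 0.1263 kJ/s.
Since 0.1263 < R, time spent handling A is better spent searching.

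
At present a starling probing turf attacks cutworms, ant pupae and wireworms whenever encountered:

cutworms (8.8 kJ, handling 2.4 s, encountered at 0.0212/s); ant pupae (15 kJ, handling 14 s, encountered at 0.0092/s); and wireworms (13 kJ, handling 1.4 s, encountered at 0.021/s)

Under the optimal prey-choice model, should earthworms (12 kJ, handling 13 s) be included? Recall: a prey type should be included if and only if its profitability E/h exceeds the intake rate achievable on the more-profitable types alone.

Yes

Intake rate on the current diet: R = (0.0212×8.8 + 0.0092×15 + 0.021×13) / (1 + 0.0212×2.4 + 0.0092×14 + 0.021×1.4) = 0.5976/1.209 = 0.4942 kJ/s.
Profitability of earthworms: 12/13 = 0.9231 kJ/s.
0.9231 > 0.4942, so adding earthworms raises the average — include it.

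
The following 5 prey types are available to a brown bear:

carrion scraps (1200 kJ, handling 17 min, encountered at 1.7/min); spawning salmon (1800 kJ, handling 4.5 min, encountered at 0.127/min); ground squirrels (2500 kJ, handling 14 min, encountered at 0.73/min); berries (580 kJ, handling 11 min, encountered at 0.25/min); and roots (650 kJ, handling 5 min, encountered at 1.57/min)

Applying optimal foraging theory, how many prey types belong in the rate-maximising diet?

2

Rank by E/h (kJ/min): spawning salmon 400, ground squirrels 179, roots 130, carrion scraps 70.6, berries 52.7. Include each in turn until the next type's E/h falls below the running intake rate.
Rate on top 1: 145.5. ground squirrels: 179 > 145.5 → include.
Rate on top 2: 174.2. roots: 130 < 174.2 → exclude; stop.
Optimal diet: spawning salmon, ground squirrels — 2 of 5 types.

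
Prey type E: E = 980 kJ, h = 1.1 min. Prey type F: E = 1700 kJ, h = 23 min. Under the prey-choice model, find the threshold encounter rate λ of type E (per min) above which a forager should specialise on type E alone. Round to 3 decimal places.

0.082 per min

Drop type F once their profitability E₂/h₂ falls below the rate achievable on type E alone: E₂/h₂ = λE₁/(1 + λh₁).
Solve for λ: λE₁h₂ = E₂(1 + λh₁) → λ(E₁h₂ − E₂h₁) = E₂ → λ = E₂/(E₁h₂ − E₂h₁).
λ = 1700/(980×23 − 1700×1.1) = 1700/2.067e+04 = 0.08224 per min.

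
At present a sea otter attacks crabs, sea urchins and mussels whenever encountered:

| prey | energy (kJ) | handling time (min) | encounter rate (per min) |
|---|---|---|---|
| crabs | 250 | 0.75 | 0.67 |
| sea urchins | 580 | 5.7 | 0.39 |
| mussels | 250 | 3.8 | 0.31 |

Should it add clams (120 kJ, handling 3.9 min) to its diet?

No

Current rate: (0.67×250 + 0.39×580 + 0.31×250)/(1 + 0.67×0.75 + 0.39×5.7 + 0.31×3.8) = 96.09 kJ/min.
Profitability of clams: 120/3.9 = 30.77 kJ/min.
Since 30.77 < R, time spent handling clams is better spent searching.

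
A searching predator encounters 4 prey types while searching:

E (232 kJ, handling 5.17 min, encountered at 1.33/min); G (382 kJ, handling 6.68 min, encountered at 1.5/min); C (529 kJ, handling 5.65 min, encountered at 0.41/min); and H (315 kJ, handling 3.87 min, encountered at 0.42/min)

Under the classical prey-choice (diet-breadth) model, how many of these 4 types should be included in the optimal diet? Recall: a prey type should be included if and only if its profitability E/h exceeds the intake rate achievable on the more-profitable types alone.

Rank by E/h (kJ/min): C 93.6, H 81.4, G 57.2, E 44.9. Include each in turn until the next type's E/h falls below the running intake rate.
Rate on top 1: 65.4. H: 81.4 > 65.4 → include.
Rate on top 2: 70.66. G: 57.2 < 70.66 → exclude; stop.
Optimal diet: C, H — 2 of 4 types.

2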